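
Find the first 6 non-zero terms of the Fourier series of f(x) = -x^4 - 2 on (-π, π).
(-48 + 8·π^2)·cos(x) + (3 - 2·π^2)·cos(2·x) + (-16/27 + 8·π^2/9)·cos(3·x) + (3/16 - π^2/2)·cos(4·x) + (-48/625 + 8·π^2/25)·cos(5·x) - π^4/5 - 2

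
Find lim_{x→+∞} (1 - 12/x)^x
As x → +∞: this is the defining limit (1 - 12/x)^x → e^(-12).
Limit = e^(-12).

Final answer: e^(-12)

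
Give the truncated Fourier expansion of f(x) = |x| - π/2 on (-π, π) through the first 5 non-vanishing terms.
-4·cos(x)/π - 4·cos(3·x)/(9·π) - 4·cos(5·x)/(25·π) - 4·cos(7·x)/(49·π) - 4·cos(9·x)/(81·π)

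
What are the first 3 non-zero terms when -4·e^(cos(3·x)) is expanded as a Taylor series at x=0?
-54·e·x^4 + 18·e·x^2 - 4·e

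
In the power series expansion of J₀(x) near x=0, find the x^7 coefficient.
Expand to order 7: J₀(x) = -x^6/2304 + x^4/64 - x^2/4 + 1 + O(x^8).
The coefficient of x^7 is 0.

Final answer: 0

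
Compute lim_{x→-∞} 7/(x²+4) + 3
Evaluate the dominant behaviour as x → -∞; each term tends to a finite value or vanishes.
Limit = 3.

Final answer: 3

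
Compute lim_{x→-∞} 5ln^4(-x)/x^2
This is an ∞/∞ indeterminate form as x → -∞.
Compare growth rates of the dominant terms (exponentials ≫ polynomials ≫ logarithms), or apply L'Hôpital's rule; the quotient → 0.
Limit = 0.

Final answer: 0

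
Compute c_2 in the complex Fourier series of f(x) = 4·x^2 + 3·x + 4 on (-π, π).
Compute the real Fourier coefficients first: a_2 = 4, b_2 = -3.
Then c_2 = (a_2 − i·b_2)/2 = 2 + 3·i/2.

Final answer: 2 + 3·i/2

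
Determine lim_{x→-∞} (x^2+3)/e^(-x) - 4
The quotient is an ∞/∞ indeterminate form as x → -∞.
Compare growth rates of the dominant terms (exponentials ≫ polynomials ≫ logarithms), or apply L'Hôpital's rule; the quotient → 0.
Adding the constant: 0 - 4 = -4. Limit = -4.

Final answer: -4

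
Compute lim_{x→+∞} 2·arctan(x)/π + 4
Evaluate the dominant behaviour as x → +∞; each term tends to a finite value or vanishes.
Limit = 5.

Final answer: 5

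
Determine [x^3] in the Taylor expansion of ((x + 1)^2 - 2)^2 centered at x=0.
Expand to order 3: ((x + 1)^2 - 2)^2 = 4·x^3 + 2·x^2 - 4·x + 1 + O(x^4).
The coefficient of x^3 is 4.

Final answer: 4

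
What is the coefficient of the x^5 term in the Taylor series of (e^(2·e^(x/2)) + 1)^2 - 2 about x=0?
Expand to order 5: (e^(2·e^(x/2)) + 1)^2 - 2 = x^5·(1 + e^(2))^2·(227·e^(2)/(960·(1 + e^(2))) + 113·e^(4)/(96·(1 + e^(2))^2)) + x^4·(1 + e^(2))^2·(47·e^(2)/(96·(1 + e^(2))) + 71·e^(4)/(48·(1 + e^(2))^2)) + x^3·(1 + e^(2))^2·(11·e^(2)/(12·(1 + e^(2))) + 3·e^(4)/(2·(1 + e^(2))^2)) + x^2·(1 + e^(2))^2·(e^(4)/(1 + e^(2))^2 + 3·e^(2)/(2·(1 + e^(2)))) + 2·x·(1 + e^(2))·e^(2) - 2 + (1 + e^(2))^2 + O(x^6).
The coefficient of x^5 is (1 + e^(2))^2·(227·e^(2)/(960·(1 + e^(2))) + 113·e^(4)/(96·(1 + e^(2))^2)).

Final answer: (1 + e^(2))^2·(227·e^(2)/(960·(1 + e^(2))) + 113·e^(4)/(96·(1 + e^(2))^2))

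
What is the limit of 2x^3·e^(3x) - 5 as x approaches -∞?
The product is a 0·∞ indeterminate form at x → -∞.
Rewrite the product as 2x^3 / e^(-3x) (an ∞/∞ form) and apply L'Hôpital, or use the standard hierarchy e^(3|x|) ≫ |x^3| as x → -∞.
The indeterminate product → 0, so the limit = -5.

Final answer: -5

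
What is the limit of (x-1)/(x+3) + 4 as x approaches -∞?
Evaluate the dominant behaviour as x → -∞; each term tends to a finite value or vanishes.
Limit = 5.

Final answer: 5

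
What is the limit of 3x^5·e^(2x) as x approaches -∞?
This is a 0·∞ indeterminate form at x → -∞.
Rewrite the product as 3x^5 / e^(-2x) (an ∞/∞ form) and apply L'Hôpital, or use the standard hierarchy e^(2|x|) ≫ |x^5| as x → -∞.
The indeterminate product → 0, so the limit = 0.

Final answer: 0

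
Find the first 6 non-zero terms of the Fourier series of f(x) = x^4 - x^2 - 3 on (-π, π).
(52 - 8·π^2)·cos(x) + (-4 + 2·π^2)·cos(2·x) + (28/27 - 8·π^2/9)·cos(3·x) + (-7/16 + π^2/2)·cos(4·x) + (148/625 - 8·π^2/25)·cos(5·x) - π^2/3 - 3 + π^4/5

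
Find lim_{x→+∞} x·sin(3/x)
As x → +∞: let u = 3/x → 0⁺; then x·sin(3/x) = 3·sin(u)/u → 3·1 = 3.
Limit = 3.

Final answer: 3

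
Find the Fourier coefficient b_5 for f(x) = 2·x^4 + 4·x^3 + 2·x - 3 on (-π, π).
b_5 = (1/π) ∫_{-π}^{π} f(x)·sin(5x) dx.
Evaluate the integral (use parity and integration by parts as needed): b_5 = 52/125 + 8·π^2/5.

Final answer: 52/125 + 8·π^2/5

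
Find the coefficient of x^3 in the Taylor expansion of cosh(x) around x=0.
Expand to order 3: cosh(x) = x^2/2 + 1 + O(x^4).
The coefficient of x^3 is 0.

Final answer: 0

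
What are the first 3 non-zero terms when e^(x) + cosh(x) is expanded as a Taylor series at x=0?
x^2 + x + 2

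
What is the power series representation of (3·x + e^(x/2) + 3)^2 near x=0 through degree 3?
25·x^3/24 + 53·x^2/4 + 28·x + 16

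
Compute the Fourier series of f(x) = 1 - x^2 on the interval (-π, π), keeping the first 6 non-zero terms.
4·cos(x) - cos(2·x) + 4·cos(3·x)/9 - cos(4·x)/4 + 4·cos(5·x)/25 - π^2/3 + 1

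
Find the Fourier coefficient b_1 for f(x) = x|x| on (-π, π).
b_1 = (1/π) ∫_{-π}^{π} f(x)·sin(1x) dx.
Evaluate the integral (use parity and integration by parts as needed): b_1 = (-8 + 2·π^2)/π.

Final answer: (-8 + 2·π^2)/π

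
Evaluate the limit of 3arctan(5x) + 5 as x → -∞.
Evaluate the dominant behaviour as x → -∞; each term tends to a finite value or vanishes.
Limit = 5 - 3·π/2.

Final answer: 5 - 3·π/2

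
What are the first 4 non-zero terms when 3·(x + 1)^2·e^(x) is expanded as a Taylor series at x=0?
13·x^3/2 + 21·x^2/2 + 9·x + 3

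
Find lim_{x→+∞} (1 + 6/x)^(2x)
As x → +∞: write (1 + 6/x)^(2x) = ((1 + 6/x)^x)^2 → (e^6)^2 = e^12.
Limit = e^(12).

Final answer: e^(12)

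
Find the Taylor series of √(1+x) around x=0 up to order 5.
7·x^5/256 - 5·x^4/128 + x^3/16 - x^2/8 + x/2 + 1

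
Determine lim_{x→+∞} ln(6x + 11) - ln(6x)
This is an ∞ − ∞ indeterminate form.
Combine the logarithms: ln(6x+11) − ln(6x) = ln((6x+11)/(6x)) = ln(1 + 11/(6x)) → ln(1) = 0.
Limit = 0.

Final answer: 0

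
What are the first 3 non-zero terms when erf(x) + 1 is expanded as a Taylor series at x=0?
-2·x^3/(3·√(π)) + 2·x/√(π) + 1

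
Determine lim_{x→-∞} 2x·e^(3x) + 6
The product is a 0·∞ indeterminate form at x → -∞.
Rewrite the product as 2x / e^(-3x) (an ∞/∞ form) and apply L'Hôpital, or use the standard hierarchy e^(3|x|) ≫ |x| as x → -∞.
The indeterminate product → 0, so the limit = 6.

Final answer: 6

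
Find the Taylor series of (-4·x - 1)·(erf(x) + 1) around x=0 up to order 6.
-4·x^6/(5·√(π)) - x^5/(5·√(π)) + 8·x^4/(3·√(π)) + 2·x^3/(3·√(π)) - 8·x^2/√(π) + x·(-4 - 2/√(π)) - 1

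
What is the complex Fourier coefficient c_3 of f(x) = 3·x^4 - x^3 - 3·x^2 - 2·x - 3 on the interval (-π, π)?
Compute the real Fourier coefficients first: a_3 = 28/9 - 8·π^2/3, b_3 = -2·π^2/3 - 8/9.
Then c_3 = (a_3 − i·b_3)/2 = -4·π^2/3 + 14/9 + 4·i/9 + i·π^2/3.

Final answer: -4·π^2/3 + 14/9 + 4·i/9 + i·π^2/3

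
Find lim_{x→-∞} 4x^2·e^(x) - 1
The product is a 0·∞ indeterminate form at x → -∞.
Rewrite the product as 4x^2 / e^(-x) (an ∞/∞ form) and apply L'Hôpital, or use the standard hierarchy e^(|x|) ≫ |x^2| as x → -∞.
The indeterminate product → 0, so the limit = -1.

Final answer: -1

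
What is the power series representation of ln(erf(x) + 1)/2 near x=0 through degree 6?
x^6·(-480 - 28·π^2 + 240·π)/(90·π^3) + x^5·(-40·π^2 + 3·π^3 + 96·π)/(30·π^(7/2)) + x^4·(-12 + 4·π)/(6·π^2) + x^3·(8 - 2·π)/(6·π^(3/2)) - x^2/π + x/√(π)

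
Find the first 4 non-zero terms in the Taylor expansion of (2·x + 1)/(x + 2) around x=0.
3·x^3/16 - 3·x^2/8 + 3·x/4 + 1/2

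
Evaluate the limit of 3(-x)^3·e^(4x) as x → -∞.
This is a 0·∞ indeterminate form at x → -∞.
Rewrite the product as 3(-x)^3 / e^(-4x) (an ∞/∞ form) and apply L'Hôpital, or use the standard hierarchy e^(4|x|) ≫ |(-x)^3| as x → -∞.
The indeterminate product → 0, so the limit = 0.

Final answer: 0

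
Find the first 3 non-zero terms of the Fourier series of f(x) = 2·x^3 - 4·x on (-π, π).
(-32 + 4·π^2)·sin(x) + (7 - 2·π^2)·sin(2·x) + (-32/9 + 4·π^2/3)·sin(3·x)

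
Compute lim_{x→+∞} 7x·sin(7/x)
As x → +∞: let u = 7/x → 0⁺; then 7·x·sin(7/x) = 7·7·sin(u)/u → 7·7·1 = 49.
Limit = 49.

Final answer: 49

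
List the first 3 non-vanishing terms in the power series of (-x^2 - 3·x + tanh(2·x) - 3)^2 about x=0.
7·x^2 + 6·x + 9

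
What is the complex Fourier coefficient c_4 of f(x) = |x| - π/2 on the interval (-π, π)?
Compute the real Fourier coefficients first: a_4 = 0, b_4 = 0.
Then c_4 = (a_4 − i·b_4)/2 = 0.

Final answer: 0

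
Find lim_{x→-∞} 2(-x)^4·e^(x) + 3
The product is a 0·∞ indeterminate form at x → -∞.
Rewrite the product as 2(-x)^4 / e^(-x) (an ∞/∞ form) and apply L'Hôpital, or use the standard hierarchy e^(|x|) ≫ |(-x)^4| as x → -∞.
The indeterminate product → 0, so the limit = 3.

Final answer: 3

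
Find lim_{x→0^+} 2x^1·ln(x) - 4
The product is a 0·∞ indeterminate form at x → 0⁺.
Rewrite the product as 2·ln(x) / x^(-1) and apply L'Hôpital, or use the standard hierarchy x^(-1) ≫ |ln x| as x → 0⁺.
The indeterminate product → 0, so the limit = -4.

Final answer: -4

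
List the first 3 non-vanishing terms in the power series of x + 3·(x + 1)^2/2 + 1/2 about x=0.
3·x^2/2 + 4·x + 2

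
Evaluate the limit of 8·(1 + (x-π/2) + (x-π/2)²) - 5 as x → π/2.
Direct substitution at x = π/2 gives 3.

Final answer: 3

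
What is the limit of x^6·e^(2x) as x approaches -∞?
This is a 0·∞ indeterminate form at x → -∞.
Rewrite the product as x^6 / e^(-2x) (an ∞/∞ form) and apply L'Hôpital, or use the standard hierarchy e^(2|x|) ≫ |x^6| as x → -∞.
The indeterminate product → 0, so the limit = 0.

Final answer: 0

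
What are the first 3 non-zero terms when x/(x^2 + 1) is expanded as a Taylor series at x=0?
x^5 - x^3 + x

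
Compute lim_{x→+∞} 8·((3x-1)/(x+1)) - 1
Evaluate the dominant behaviour as x → +∞; each term tends to a finite value or vanishes.
Limit = 23.

Final answer: 23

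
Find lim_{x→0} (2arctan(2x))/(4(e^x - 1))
Both numerator and denominator → 0 as x → 0; this is a 0/0 indeterminate form.
Expand each to leading order near x = 0: numerator ~ 4·x, denominator ~ 4·x.
The limit of the ratio is 1.

Final answer: 1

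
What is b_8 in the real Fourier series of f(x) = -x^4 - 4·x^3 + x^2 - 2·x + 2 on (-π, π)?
b_8 = (1/π) ∫_{-π}^{π} f(x)·sin(8x) dx.
Evaluate the integral (use parity and integration by parts as needed): b_8 = 13/32 + π^2.

Final answer: 13/32 + π^2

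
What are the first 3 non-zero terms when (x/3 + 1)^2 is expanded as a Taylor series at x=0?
x^2/9 + 2·x/3 + 1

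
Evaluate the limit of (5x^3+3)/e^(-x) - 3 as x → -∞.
The quotient is an ∞/∞ indeterminate form as x → -∞.
Compare growth rates of the dominant terms (exponentials ≫ polynomials ≫ logarithms), or apply L'Hôpital's rule; the quotient → 0.
Adding the constant: 0 - 3 = -3. Limit = -3.

Final answer: -3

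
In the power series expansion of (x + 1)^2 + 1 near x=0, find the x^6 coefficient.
Expand to order 6: (x + 1)^2 + 1 = x^2 + 2·x + 2 + O(x^7).
The coefficient of x^6 is 0.

Final answer: 0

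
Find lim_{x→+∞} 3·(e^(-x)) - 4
Evaluate the dominant behaviour as x → +∞; each term tends to a finite value or vanishes.
Limit = -4.

Final answer: -4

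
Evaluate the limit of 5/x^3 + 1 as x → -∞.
Evaluate the dominant behaviour as x → -∞; each term tends to a finite value or vanishes.
Limit = 1.

Final answer: 1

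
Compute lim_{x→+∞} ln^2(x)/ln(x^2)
This is an ∞/∞ indeterminate form as x → +∞.
Write ln(x^2) = 2·ln(x), reducing the quotient to ln(x)/2 → ∞.
Limit = ∞.

Final answer: ∞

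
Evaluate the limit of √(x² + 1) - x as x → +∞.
This is an ∞ − ∞ indeterminate form.
Multiply and divide by the conjugate √(x²+1) + x; the x² terms cancel, leaving 1/(√(x²+1)+x) → 0.
Limit = 0.

Final answer: 0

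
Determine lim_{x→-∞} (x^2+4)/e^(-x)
This is an ∞/∞ indeterminate form as x → -∞.
Compare growth rates of the dominant terms (exponentials ≫ polynomials ≫ logarithms), or apply L'Hôpital's rule; the quotient → 0.
Limit = 0.

Final answer: 0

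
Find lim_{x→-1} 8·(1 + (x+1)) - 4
Direct substitution at x = -1 gives 4.

Final answer: 4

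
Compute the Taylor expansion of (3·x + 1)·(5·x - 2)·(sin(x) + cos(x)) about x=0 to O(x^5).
-89·x^4/12 + 95·x^3/6 + 15·x^2 - 3·x - 2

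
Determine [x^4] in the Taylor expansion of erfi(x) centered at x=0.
Expand to order 4: erfi(x) = 2·x^3/(3·√(π)) + 2·x/√(π) + O(x^5).
The coefficient of x^4 is 0.

Final answer: 0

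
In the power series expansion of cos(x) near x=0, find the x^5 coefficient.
Expand to order 5: cos(x) = x^4/24 - x^2/2 + 1 + O(x^6).
The coefficient of x^5 is 0.

Final answer: 0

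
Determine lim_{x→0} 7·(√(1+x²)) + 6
Direct substitution at x = 0 gives 13.

Final answer: 13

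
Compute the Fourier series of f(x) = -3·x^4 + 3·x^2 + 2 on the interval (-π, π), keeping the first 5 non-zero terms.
(-156 + 24·π^2)·cos(x) + (12 - 6·π^2)·cos(2·x) + (-28/9 + 8·π^2/3)·cos(3·x) + (21/16 - 3·π^2/2)·cos(4·x) - 3·π^4/5 + 2 + π^2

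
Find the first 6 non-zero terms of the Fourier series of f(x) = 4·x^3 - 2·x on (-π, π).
(-52 + 8·π^2)·sin(x) + (8 - 4·π^2)·sin(2·x) + (-28/9 + 8·π^2/3)·sin(3·x) + (7/4 - 2·π^2)·sin(4·x) + (-148/125 + 8·π^2/5)·sin(5·x) + (8/9 - 4·π^2/3)·sin(6·x)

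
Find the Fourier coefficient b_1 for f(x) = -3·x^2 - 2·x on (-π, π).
b_1 = (1/π) ∫_{-π}^{π} f(x)·sin(1x) dx.
Evaluate the integral (use parity and integration by parts as needed): b_1 = -4.

Final answer: -4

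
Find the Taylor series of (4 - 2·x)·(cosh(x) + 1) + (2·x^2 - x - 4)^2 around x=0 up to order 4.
25·x^4/6 - 5·x^3 - 13·x^2 + 4·x + 24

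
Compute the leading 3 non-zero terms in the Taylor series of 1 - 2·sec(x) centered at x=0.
-5·x^4/12 - x^2 - 1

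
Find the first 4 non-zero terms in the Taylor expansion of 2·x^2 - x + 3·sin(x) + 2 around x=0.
-x^3/2 + 2·x^2 + 2·x + 2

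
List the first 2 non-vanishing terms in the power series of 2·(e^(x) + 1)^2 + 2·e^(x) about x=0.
10·x + 10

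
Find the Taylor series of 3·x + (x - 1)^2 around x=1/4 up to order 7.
21/16 + 3·(x - 1/4)/2 + (x - 1/4)^2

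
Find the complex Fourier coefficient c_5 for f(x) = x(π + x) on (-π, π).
Compute the real Fourier coefficients first: a_5 = -4/25, b_5 = 2·π/5.
Then c_5 = (a_5 − i·b_5)/2 = -2/25 - i·π/5.

Final answer: -2/25 - i·π/5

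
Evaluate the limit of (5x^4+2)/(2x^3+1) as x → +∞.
This is an ∞/∞ indeterminate form as x → +∞.
Divide numerator and denominator by x^4 and let the lower-order terms vanish; the numerator's degree 4 exceeds the denominator's degree 3, so the quotient diverges.
Limit = ∞.

Final answer: ∞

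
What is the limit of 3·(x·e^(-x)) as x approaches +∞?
Evaluate the dominant behaviour as x → +∞; each term tends to a finite value or vanishes.
Limit = 0.

Final answer: 0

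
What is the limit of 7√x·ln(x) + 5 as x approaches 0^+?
The product is a 0·∞ indeterminate form at x → 0⁺.
Rewrite the product as 7·ln(x) / x^(-1/2) and apply L'Hôpital, or use the standard hierarchy x^(-1/2) ≫ |ln x| as x → 0⁺.
The indeterminate product → 0, so the limit = 5.

Final answer: 5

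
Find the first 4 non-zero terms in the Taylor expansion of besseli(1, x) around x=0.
x^7/18432 + x^5/384 + x^3/16 + x/2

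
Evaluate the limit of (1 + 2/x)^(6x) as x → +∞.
As x → +∞: write (1 + 2/x)^(6x) = ((1 + 2/x)^x)^6 → (e^2)^6 = e^12.
Limit = e^(12).

Final answer: e^(12)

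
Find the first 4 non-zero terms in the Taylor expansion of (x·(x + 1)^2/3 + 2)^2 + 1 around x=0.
16·x^3/9 + 25·x^2/9 + 4·x/3 + 5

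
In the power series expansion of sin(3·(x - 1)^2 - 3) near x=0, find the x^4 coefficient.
Expand to order 4: sin(3·(x - 1)^2 - 3) = -54·x^4 + 36·x^3 + 3·x^2 - 6·x + O(x^5).
The coefficient of x^4 is -54.

Final answer: -54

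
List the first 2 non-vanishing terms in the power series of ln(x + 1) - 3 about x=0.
x - 3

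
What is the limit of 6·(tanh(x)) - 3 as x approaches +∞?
Evaluate the dominant behaviour as x → +∞; each term tends to a finite value or vanishes.
Limit = 3.

Final answer: 3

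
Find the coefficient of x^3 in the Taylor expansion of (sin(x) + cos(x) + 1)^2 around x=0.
Expand to order 3: (sin(x) + cos(x) + 1)^2 = -5·x^3/3 - x^2 + 4·x + 4 + O(x^4).
The coefficient of x^3 is -5/3.

Final answer: -5/3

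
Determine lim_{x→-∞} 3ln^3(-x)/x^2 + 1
The quotient is an ∞/∞ indeterminate form as x → -∞.
Compare growth rates of the dominant terms (exponentials ≫ polynomials ≫ logarithms), or apply L'Hôpital's rule; the quotient → 0.
Adding the constant: 0 + 1 = 1. Limit = 1.

Final answer: 1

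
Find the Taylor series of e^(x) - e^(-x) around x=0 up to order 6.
x^5/60 + x^3/3 + 2·x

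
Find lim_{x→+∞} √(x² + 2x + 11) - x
This is an ∞ − ∞ indeterminate form.
Multiply and divide by the conjugate √(x²+2x + 11) + x; the x² terms cancel, leaving (2x + 11)/(√(x²+2x + 11)+x) → 2/2 = 1.
Limit = 1.

Final answer: 1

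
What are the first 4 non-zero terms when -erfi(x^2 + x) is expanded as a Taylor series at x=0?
-2·x^4/√(π) - 2·x^3/(3·√(π)) - 2·x^2/√(π) - 2·x/√(π)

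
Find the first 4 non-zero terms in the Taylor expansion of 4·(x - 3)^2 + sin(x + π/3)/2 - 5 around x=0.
-x^3/24 + x^2·(4 - √(3)/8) - 95·x/4 + √(3)/4 + 31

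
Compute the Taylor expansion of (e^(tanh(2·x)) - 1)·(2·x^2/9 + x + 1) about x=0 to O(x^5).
-50·x^4/9 + 10·x^3/9 + 4·x^2 + 2·x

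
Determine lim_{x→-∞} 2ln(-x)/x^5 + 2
The quotient is an ∞/∞ indeterminate form as x → -∞.
Compare growth rates of the dominant terms (exponentials ≫ polynomials ≫ logarithms), or apply L'Hôpital's rule; the quotient → 0.
Adding the constant: 0 + 2 = 2. Limit = 2.

Final answer: 2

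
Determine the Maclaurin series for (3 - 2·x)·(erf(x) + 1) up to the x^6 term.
-2·x^6/(5·√(π)) + 3·x^5/(5·√(π)) + 4·x^4/(3·√(π)) - 2·x^3/√(π) - 4·x^2/√(π) + x·(-2 + 6/√(π)) + 3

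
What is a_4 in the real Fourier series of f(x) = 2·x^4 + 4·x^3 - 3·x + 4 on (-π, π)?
a_4 = (1/π) ∫_{-π}^{π} f(x)·cos(4x) dx.
Evaluate the integral (use parity and integration by parts as needed): a_4 = -3/8 + π^2.

Final answer: -3/8 + π^2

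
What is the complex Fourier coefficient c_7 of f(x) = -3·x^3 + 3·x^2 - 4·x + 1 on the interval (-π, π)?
Compute the real Fourier coefficients first: a_7 = -12/49, b_7 = -6·π^2/7 - 356/343.
Then c_7 = (a_7 − i·b_7)/2 = -6/49 + 178·i/343 + 3·i·π^2/7.

Final answer: -6/49 + 178·i/343 + 3·i·π^2/7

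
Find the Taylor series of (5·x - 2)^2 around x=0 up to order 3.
25·x^2 - 20·x + 4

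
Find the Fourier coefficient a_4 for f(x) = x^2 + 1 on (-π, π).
a_4 = (1/π) ∫_{-π}^{π} f(x)·cos(4x) dx.
Evaluate the integral (use parity and integration by parts as needed): a_4 = 1/4.

Final answer: 1/4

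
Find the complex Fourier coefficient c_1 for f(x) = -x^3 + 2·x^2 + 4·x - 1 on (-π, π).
Compute the real Fourier coefficients first: a_1 = -8, b_1 = 20 - 2·π^2.
Then c_1 = (a_1 − i·b_1)/2 = -4 - 10·i + i·π^2.

Final answer: -4 - 10·i + i·π^2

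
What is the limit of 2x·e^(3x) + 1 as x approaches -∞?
The product is a 0·∞ indeterminate form at x → -∞.
Rewrite the product as 2x / e^(-3x) (an ∞/∞ form) and apply L'Hôpital, or use the standard hierarchy e^(3|x|) ≫ |x| as x → -∞.
The indeterminate product → 0, so the limit = 1.

Final answer: 1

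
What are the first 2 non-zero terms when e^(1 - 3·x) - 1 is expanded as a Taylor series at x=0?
-3·e·x - 1 + e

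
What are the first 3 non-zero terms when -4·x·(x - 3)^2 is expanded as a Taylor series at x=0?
-4·x^3 + 24·x^2 - 36·x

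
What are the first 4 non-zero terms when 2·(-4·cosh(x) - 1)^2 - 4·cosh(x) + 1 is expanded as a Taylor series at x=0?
259·x^6/180 + 67·x^4/6 + 38·x^2 + 47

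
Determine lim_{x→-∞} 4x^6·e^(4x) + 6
The product is a 0·∞ indeterminate form at x → -∞.
Rewrite the product as 4x^6 / e^(-4x) (an ∞/∞ form) and apply L'Hôpital, or use the standard hierarchy e^(4|x|) ≫ |x^6| as x → -∞.
The indeterminate product → 0, so the limit = 6.

Final answer: 6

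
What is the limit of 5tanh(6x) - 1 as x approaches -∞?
Evaluate the dominant behaviour as x → -∞; each term tends to a finite value or vanishes.
Limit = -6.

Final answer: -6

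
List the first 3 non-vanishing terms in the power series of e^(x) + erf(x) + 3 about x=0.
x^2/2 + x·(1 + 2/√(π)) + 4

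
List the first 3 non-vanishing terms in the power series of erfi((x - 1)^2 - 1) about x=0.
-16·x^3/(3·√(π)) + 2·x^2/√(π) - 4·x/√(π)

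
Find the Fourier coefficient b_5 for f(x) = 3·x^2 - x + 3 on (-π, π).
b_5 = (1/π) ∫_{-π}^{π} f(x)·sin(5x) dx.
Evaluate the integral (use parity and integration by parts as needed): b_5 = -2/5.

Final answer: -2/5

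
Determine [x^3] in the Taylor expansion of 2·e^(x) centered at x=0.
Expand to order 3: 2·e^(x) = x^3/3 + x^2 + 2·x + 2 + O(x^4).
The coefficient of x^3 is 1/3.

Final answer: 1/3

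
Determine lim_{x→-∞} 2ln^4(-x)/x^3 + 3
The quotient is an ∞/∞ indeterminate form as x → -∞.
Compare growth rates of the dominant terms (exponentials ≫ polynomials ≫ logarithms), or apply L'Hôpital's rule; the quotient → 0.
Adding the constant: 0 + 3 = 3. Limit = 3.

Final answer: 3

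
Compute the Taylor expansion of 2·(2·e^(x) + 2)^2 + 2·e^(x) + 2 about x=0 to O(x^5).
73·x^4/12 + 41·x^3/3 + 25·x^2 + 34·x + 36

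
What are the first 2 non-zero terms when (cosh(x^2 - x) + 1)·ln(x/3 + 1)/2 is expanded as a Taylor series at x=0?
-x^2/18 + x/3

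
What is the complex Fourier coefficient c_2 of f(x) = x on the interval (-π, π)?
Compute the real Fourier coefficients first: a_2 = 0, b_2 = -1.
Then c_2 = (a_2 − i·b_2)/2 = i/2.

Final answer: i/2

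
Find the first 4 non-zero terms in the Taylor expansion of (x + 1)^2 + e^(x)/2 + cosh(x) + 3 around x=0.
x^3/12 + 7·x^2/4 + 5·x/2 + 11/2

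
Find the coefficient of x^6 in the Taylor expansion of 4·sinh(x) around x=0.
Expand to order 6: 4·sinh(x) = x^5/30 + 2·x^3/3 + 4·x + O(x^7).
The coefficient of x^6 is 0.

Final answer: 0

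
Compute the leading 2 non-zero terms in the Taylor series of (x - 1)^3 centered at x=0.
3·x - 1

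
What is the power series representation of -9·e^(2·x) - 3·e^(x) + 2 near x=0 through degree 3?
-25·x^3/2 - 39·x^2/2 - 21·x - 10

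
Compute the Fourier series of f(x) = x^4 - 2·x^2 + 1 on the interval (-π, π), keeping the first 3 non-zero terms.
(56 - 8·π^2)·cos(x) + (-5 + 2·π^2)·cos(2·x) - 2·π^2/3 + 1 + π^4/5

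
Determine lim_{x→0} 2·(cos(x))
Direct substitution at x = 0 gives 2.

Final answer: 2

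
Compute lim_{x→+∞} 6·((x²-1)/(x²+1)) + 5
Evaluate the dominant behaviour as x → +∞; each term tends to a finite value or vanishes.
Limit = 11.

Final answer: 11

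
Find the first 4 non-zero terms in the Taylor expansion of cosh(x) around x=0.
x^6/720 + x^4/24 + x^2/2 + 1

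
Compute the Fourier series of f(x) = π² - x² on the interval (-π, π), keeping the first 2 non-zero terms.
4·cos(x) + 2·π^2/3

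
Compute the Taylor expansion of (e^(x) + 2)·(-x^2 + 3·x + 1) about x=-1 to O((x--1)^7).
(-6·e - 3)·e^(-1) + (2 + 10·e)·e^(-1)·(x + 1) + (5 - 4·e)·e^(-1)·(x + 1)^2/2 + e^(-1)·(x + 1)^3 + 5·e^(-1)·(x + 1)^4/24 + e^(-1)·(x + 1)^5/60 - e^(-1)·(x + 1)^6/240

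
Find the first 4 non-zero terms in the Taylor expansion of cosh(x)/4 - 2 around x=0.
x^6/2880 + x^4/96 + x^2/8 - 7/4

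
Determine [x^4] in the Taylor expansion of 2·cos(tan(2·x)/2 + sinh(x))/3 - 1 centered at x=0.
Expand to order 4: 2·cos(tan(2·x)/2 + sinh(x))/3 - 1 = -14·x^4/9 - 4·x^2/3 - 1/3 + O(x^5).
The coefficient of x^4 is -14/9.

Final answer: -14/9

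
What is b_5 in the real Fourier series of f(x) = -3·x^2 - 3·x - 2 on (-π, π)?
b_5 = (1/π) ∫_{-π}^{π} f(x)·sin(5x) dx.
Evaluate the integral (use parity and integration by parts as needed): b_5 = -6/5.

Final answer: -6/5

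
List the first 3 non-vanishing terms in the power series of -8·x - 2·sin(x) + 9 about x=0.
x^3/3 - 10·x + 9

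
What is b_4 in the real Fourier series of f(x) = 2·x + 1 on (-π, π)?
b_4 = (1/π) ∫_{-π}^{π} f(x)·sin(4x) dx.
Evaluate the integral (use parity and integration by parts as needed): b_4 = -1.

Final answer: -1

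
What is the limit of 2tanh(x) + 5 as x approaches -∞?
Evaluate the dominant behaviour as x → -∞; each term tends to a finite value or vanishes.
Limit = 3.

Final answer: 3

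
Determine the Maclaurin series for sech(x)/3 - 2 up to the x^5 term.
5·x^4/72 - x^2/6 - 5/3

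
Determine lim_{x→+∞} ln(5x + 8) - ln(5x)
This is an ∞ − ∞ indeterminate form.
Combine the logarithms: ln(5x+8) − ln(5x) = ln((5x+8)/(5x)) = ln(1 + 8/(5x)) → ln(1) = 0.
Limit = 0.

Final answer: 0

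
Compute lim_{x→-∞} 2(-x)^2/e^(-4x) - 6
The quotient is an ∞/∞ indeterminate form as x → -∞.
Compare growth rates of the dominant terms (exponentials ≫ polynomials ≫ logarithms), or apply L'Hôpital's rule; the quotient → 0.
Adding the constant: 0 - 6 = -6. Limit = -6.

Final answer: -6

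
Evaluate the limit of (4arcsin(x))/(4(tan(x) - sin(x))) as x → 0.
Both numerator and denominator → 0 as x → 0; this is a 0/0 indeterminate form.
Expand each to leading order near x = 0: numerator ~ 4·x, denominator ~ 2·x^3.
The limit of the ratio is ∞.

Final answer: ∞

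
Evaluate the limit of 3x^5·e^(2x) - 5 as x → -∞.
The product is a 0·∞ indeterminate form at x → -∞.
Rewrite the product as 3x^5 / e^(-2x) (an ∞/∞ form) and apply L'Hôpital, or use the standard hierarchy e^(2|x|) ≫ |x^5| as x → -∞.
The indeterminate product → 0, so the limit = -5.

Final answer: -5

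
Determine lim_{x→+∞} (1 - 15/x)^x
As x → +∞: this is the defining limit (1 - 15/x)^x → e^(-15).
Limit = e^(-15).

Final answer: e^(-15)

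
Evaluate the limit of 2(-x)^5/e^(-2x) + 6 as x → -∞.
The quotient is an ∞/∞ indeterminate form as x → -∞.
Compare growth rates of the dominant terms (exponentials ≫ polynomials ≫ logarithms), or apply L'Hôpital's rule; the quotient → 0.
Adding the constant: 0 + 6 = 6. Limit = 6.

Final answer: 6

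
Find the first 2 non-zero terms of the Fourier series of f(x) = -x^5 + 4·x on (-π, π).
(-232 - 2·π^4 + 40·π^2)·sin(x) + (-5·π^2 + 7/2 + π^4)·sin(2·x)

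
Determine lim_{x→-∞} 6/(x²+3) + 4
Evaluate the dominant behaviour as x → -∞; each term tends to a finite value or vanishes.
Limit = 4.

Final answer: 4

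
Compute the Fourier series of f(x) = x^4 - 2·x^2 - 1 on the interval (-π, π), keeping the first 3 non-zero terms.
(56 - 8·π^2)·cos(x) + (-5 + 2·π^2)·cos(2·x) - 2·π^2/3 - 1 + π^4/5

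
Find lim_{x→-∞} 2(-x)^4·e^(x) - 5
The product is a 0·∞ indeterminate form at x → -∞.
Rewrite the product as 2(-x)^4 / e^(-x) (an ∞/∞ form) and apply L'Hôpital, or use the standard hierarchy e^(|x|) ≫ |(-x)^4| as x → -∞.
The indeterminate product → 0, so the limit = -5.

Final answer: -5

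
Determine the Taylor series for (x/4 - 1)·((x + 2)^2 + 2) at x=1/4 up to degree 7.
-1695/256 - 157·(x - 1/4)/64 + 3·(x - 1/4)^2/16 + (x - 1/4)^3/4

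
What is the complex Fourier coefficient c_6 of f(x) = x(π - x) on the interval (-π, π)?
Compute the real Fourier coefficients first: a_6 = -1/9, b_6 = -π/3.
Then c_6 = (a_6 − i·b_6)/2 = -1/18 + i·π/6.

Final answer: -1/18 + i·π/6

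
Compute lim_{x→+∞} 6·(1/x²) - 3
Evaluate the dominant behaviour as x → +∞; each term tends to a finite value or vanishes.
Limit = -3.

Final answer: -3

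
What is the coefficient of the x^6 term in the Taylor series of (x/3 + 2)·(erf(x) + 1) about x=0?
Expand to order 6: (x/3 + 2)·(erf(x) + 1) = x^6/(15·√(π)) + 2·x^5/(5·√(π)) - 2·x^4/(9·√(π)) - 4·x^3/(3·√(π)) + 2·x^2/(3·√(π)) + x·(1/3 + 4/√(π)) + 2 + O(x^7).
The coefficient of x^6 is 1/(15·√(π)).

Final answer: 1/(15·√(π))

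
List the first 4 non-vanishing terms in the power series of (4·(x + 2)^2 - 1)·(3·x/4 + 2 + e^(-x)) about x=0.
9·x^3/2 + 31·x^2/2 + 177·x/4 + 45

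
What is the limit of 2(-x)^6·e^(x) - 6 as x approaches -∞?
The product is a 0·∞ indeterminate form at x → -∞.
Rewrite the product as 2(-x)^6 / e^(-x) (an ∞/∞ form) and apply L'Hôpital, or use the standard hierarchy e^(|x|) ≫ |(-x)^6| as x → -∞.
The indeterminate product → 0, so the limit = -6.

Final answer: -6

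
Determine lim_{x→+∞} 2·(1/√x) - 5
Evaluate the dominant behaviour as x → +∞; each term tends to a finite value or vanishes.
Limit = -5.

Final answer: -5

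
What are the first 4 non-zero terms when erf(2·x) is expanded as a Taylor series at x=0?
-128·x^7/(21·√(π)) + 32·x^5/(5·√(π)) - 16·x^3/(3·√(π)) + 4·x/√(π)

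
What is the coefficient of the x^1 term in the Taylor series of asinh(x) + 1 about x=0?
Expand to order 1: asinh(x) + 1 = x + 1 + O(x^2).
The coefficient of x^1 is 1.

Final answer: 1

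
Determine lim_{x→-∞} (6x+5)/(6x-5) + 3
Evaluate the dominant behaviour as x → -∞; each term tends to a finite value or vanishes.
Limit = 4.

Final answer: 4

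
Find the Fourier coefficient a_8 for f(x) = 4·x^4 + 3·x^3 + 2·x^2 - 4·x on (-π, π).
a_8 = (1/π) ∫_{-π}^{π} f(x)·cos(8x) dx.
Evaluate the integral (use parity and integration by parts as needed): a_8 = 5/64 + π^2/2.

Final answer: 5/64 + π^2/2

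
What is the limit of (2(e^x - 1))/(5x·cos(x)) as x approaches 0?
Both numerator and denominator → 0 as x → 0; this is a 0/0 indeterminate form.
Expand each to leading order near x = 0: numerator ~ 2·x, denominator ~ 5·x.
The limit of the ratio is 2/5.

Final answer: 2/5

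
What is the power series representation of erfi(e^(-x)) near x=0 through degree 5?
-457·e·x^5/(60·√(π)) + 71·e·x^4/(12·√(π)) - 13·e·x^3/(3·√(π)) + 3·e·x^2/√(π) - 2·e·x/√(π) + erfi(1)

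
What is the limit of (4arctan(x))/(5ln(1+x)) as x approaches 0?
Both numerator and denominator → 0 as x → 0; this is a 0/0 indeterminate form.
Expand each to leading order near x = 0: numerator ~ 4·x, denominator ~ 5·x.
The limit of the ratio is 4/5.

Final answer: 4/5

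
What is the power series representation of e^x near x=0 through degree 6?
x^6/720 + x^5/120 + x^4/24 + x^3/6 + x^2/2 + x + 1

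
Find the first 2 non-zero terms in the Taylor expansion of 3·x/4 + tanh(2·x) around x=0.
-8·x^3/3 + 11·x/4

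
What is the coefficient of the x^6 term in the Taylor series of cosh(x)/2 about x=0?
Expand to order 6: cosh(x)/2 = x^6/1440 + x^4/48 + x^2/4 + 1/2 + O(x^7).
The coefficient of x^6 is 1/1440.

Final answer: 1/1440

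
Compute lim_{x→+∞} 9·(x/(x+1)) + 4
Evaluate the dominant behaviour as x → +∞; each term tends to a finite value or vanishes.
Limit = 13.

Final answer: 13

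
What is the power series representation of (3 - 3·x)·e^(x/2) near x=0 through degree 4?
-7·x^4/128 - 5·x^3/16 - 9·x^2/8 - 3·x/2 + 3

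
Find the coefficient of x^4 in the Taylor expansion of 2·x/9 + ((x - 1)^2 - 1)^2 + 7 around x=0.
Expand to order 4: 2·x/9 + ((x - 1)^2 - 1)^2 + 7 = x^4 - 4·x^3 + 4·x^2 + 2·x/9 + 7 + O(x^5).
The coefficient of x^4 is 1.

Final answer: 1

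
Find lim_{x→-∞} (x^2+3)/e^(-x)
This is an ∞/∞ indeterminate form as x → -∞.
Compare growth rates of the dominant terms (exponentials ≫ polynomials ≫ logarithms), or apply L'Hôpital's rule; the quotient → 0.
Limit = 0.

Final answer: 0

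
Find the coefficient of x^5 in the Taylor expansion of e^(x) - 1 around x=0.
Expand to order 5: e^(x) - 1 = x^5/120 + x^4/24 + x^3/6 + x^2/2 + x + O(x^6).
The coefficient of x^5 is 1/120.

Final answer: 1/120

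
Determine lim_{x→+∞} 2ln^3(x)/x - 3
The quotient is an ∞/∞ indeterminate form as x → +∞.
The polynomial denominator x dominates the logarithmic numerator (any positive power of x ≫ ln^3(x) as x → ∞), so the quotient → 0.
Adding the constant: 0 - 3 = -3. Limit = -3.

Final answer: -3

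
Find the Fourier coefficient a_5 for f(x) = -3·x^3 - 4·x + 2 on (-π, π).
a_5 = (1/π) ∫_{-π}^{π} f(x)·cos(5x) dx.
Evaluate the integral (use parity and integration by parts as needed): a_5 = 0.

Final answer: 0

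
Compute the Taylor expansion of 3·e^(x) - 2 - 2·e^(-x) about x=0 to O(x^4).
5·x^3/6 + x^2/2 + 5·x - 1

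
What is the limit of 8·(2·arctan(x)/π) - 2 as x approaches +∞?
Evaluate the dominant behaviour as x → +∞; each term tends to a finite value or vanishes.
Limit = 6.

Final answer: 6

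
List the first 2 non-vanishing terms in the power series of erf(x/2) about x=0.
-x^3/(12·√(π)) + x/√(π)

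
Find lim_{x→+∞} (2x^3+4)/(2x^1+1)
This is an ∞/∞ indeterminate form as x → +∞.
Divide numerator and denominator by x^3 and let the lower-order terms vanish; the numerator's degree 3 exceeds the denominator's degree 1, so the quotient diverges.
Limit = ∞.

Final answer: ∞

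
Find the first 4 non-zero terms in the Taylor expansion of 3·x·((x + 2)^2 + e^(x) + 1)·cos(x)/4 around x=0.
-7·x^4/4 - 9·x^3/8 + 15·x^2/4 + 9·x/2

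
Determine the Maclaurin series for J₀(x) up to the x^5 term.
x^4/64 - x^2/4 + 1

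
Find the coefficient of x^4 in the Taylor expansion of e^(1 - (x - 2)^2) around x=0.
Expand to order 4: e^(1 - (x - 2)^2) = 19·x^4·e^(-3)/6 + 20·x^3·e^(-3)/3 + 7·x^2·e^(-3) + 4·x·e^(-3) + e^(-3) + O(x^5).
The coefficient of x^4 is 19·e^(-3)/6.

Final answer: 19·e^(-3)/6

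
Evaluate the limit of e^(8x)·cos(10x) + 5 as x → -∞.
Evaluate the dominant behaviour as x → -∞; each term tends to a finite value or vanishes.
Limit = 5.

Final answer: 5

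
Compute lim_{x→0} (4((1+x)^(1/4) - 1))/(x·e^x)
Both numerator and denominator → 0 as x → 0; this is a 0/0 indeterminate form.
Expand each to leading order near x = 0: numerator ~ x, denominator ~ x.
The limit of the ratio is 1.

Final answer: 1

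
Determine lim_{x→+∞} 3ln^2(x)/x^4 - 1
The quotient is an ∞/∞ indeterminate form as x → +∞.
The polynomial denominator x^4 dominates the logarithmic numerator (any positive power of x ≫ ln^2(x) as x → ∞), so the quotient → 0.
Adding the constant: 0 - 1 = -1. Limit = -1.

Final answer: -1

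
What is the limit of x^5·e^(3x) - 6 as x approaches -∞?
The product is a 0·∞ indeterminate form at x → -∞.
Rewrite the product as x^5 / e^(-3x) (an ∞/∞ form) and apply L'Hôpital, or use the standard hierarchy e^(3|x|) ≫ |x^5| as x → -∞.
The indeterminate product → 0, so the limit = -6.

Final answer: -6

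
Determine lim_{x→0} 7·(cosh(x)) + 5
Direct substitution at x = 0 gives 12.

Final answer: 12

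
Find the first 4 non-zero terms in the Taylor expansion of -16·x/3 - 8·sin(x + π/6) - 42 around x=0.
2·√(3)·x^3/3 + 2·x^2 + x·(-4·√(3) - 16/3) - 46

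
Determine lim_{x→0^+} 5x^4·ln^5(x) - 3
The product is a 0·∞ indeterminate form at x → 0⁺.
Rewrite the product as 5·ln^5(x) / x^(-4) and apply L'Hôpital, or use the standard hierarchy x^(-4) ≫ |ln x|^5 as x → 0⁺.
The indeterminate product → 0, so the limit = -3.

Final answer: -3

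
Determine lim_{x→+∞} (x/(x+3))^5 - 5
As x → +∞: x/(x+3) = 1/(1 + 3/x) → 1, and the 5th power of a limit-1 base also → 1; with the additive constant, 1 - 5 = -4.
Limit = -4.

Final answer: -4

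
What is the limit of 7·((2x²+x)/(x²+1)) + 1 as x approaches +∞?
Evaluate the dominant behaviour as x → +∞; each term tends to a finite value or vanishes.
Limit = 15.

Final answer: 15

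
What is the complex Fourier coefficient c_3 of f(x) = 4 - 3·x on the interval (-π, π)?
Compute the real Fourier coefficients first: a_3 = 0, b_3 = -2.
Then c_3 = (a_3 − i·b_3)/2 = i.

Final answer: i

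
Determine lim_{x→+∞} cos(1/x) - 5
Evaluate the dominant behaviour as x → +∞; each term tends to a finite value or vanishes.
Limit = -4.

Final answer: -4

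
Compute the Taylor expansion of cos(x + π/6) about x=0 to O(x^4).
x^3/12 - √(3)·x^2/4 - x/2 + √(3)/2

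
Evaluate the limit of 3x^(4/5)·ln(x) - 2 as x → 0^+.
The product is a 0·∞ indeterminate form at x → 0⁺.
Rewrite the product as 3·ln(x) / x^(-4/5) and apply L'Hôpital, or use the standard hierarchy x^(-4/5) ≫ |ln x| as x → 0⁺.
The indeterminate product → 0, so the limit = -2.

Final answer: -2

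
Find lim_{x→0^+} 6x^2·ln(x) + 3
The product is a 0·∞ indeterminate form at x → 0⁺.
Rewrite the product as 6·ln(x) / x^(-2) and apply L'Hôpital, or use the standard hierarchy x^(-2) ≫ |ln x| as x → 0⁺.
The indeterminate product → 0, so the limit = 3.

Final answer: 3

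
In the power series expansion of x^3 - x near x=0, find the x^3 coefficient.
Expand to order 3: x^3 - x = x^3 - x + O(x^4).
The coefficient of x^3 is 1.

Final answer: 1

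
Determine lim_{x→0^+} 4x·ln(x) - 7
The product is a 0·∞ indeterminate form at x → 0⁺.
Rewrite the product as 4·ln(x) / x^(-1) and apply L'Hôpital, or use the standard hierarchy x^(-1) ≫ |ln x| as x → 0⁺.
The indeterminate product → 0, so the limit = -7.

Final answer: -7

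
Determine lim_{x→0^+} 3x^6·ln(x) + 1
The product is a 0·∞ indeterminate form at x → 0⁺.
Rewrite the product as 3·ln(x) / x^(-6) and apply L'Hôpital, or use the standard hierarchy x^(-6) ≫ |ln x| as x → 0⁺.
The indeterminate product → 0, so the limit = 1.

Final answer: 1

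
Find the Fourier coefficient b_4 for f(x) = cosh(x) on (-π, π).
b_4 = (1/π) ∫_{-π}^{π} f(x)·sin(4x) dx.
Evaluate the integral (use parity and integration by parts as needed): b_4 = 0.

Final answer: 0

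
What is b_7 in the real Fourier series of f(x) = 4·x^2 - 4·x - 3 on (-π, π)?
b_7 = (1/π) ∫_{-π}^{π} f(x)·sin(7x) dx.
Evaluate the integral (use parity and integration by parts as needed): b_7 = -8/7.

Final answer: -8/7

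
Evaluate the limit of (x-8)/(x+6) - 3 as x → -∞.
Evaluate the dominant behaviour as x → -∞; each term tends to a finite value or vanishes.
Limit = -2.

Final answer: -2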